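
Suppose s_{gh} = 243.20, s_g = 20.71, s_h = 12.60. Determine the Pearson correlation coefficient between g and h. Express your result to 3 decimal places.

r = Cov(g,h) / (s_g · s_h) = 243.20 / (20.71 × 12.60)
  = 243.20 / 260.9460 ≈ 0.932

0.932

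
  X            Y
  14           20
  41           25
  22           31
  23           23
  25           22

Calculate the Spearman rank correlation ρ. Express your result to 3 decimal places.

0.300

Rank X: 1, 5, 2, 3, 4
Rank Y: 1, 4, 5, 3, 2
d = rank(X) − rank(Y): 0, 1, -3, 0, 2; Σd² = 14
ρ = 1 − 6Σd² / [n(n²−1)] = 1 − 6×14 / (5×24) = 1 − 84/120 ≈ 0.300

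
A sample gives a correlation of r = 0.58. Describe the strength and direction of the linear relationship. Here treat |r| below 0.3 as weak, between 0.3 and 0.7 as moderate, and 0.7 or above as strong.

moderate positive

r = 0.58 > 0 so the relationship is positive.
|r| = 0.58, which falls in the moderate range.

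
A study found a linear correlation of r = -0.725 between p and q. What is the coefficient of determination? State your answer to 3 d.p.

0.526

r² = (-0.725)² = 0.526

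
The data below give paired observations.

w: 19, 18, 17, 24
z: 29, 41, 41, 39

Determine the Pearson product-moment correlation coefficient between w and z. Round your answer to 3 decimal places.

-0.056

n = 4, Σw = 78, Σz = 150, Σw² = 1550, Σz² = 5724, Σwz = 2922
nΣwz − ΣwΣz = 11688 − 11700 = -12
nΣw² − (Σw)² = 6200 − 6084 = 116; nΣz² − (Σz)² = 22896 − 22500 = 396
r = -12 / √(116 × 396) = -12 / 214.3269 ≈ -0.056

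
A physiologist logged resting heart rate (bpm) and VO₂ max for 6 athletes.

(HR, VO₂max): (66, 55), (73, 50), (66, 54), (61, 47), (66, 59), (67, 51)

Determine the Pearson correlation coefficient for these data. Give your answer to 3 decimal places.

n = 6, Σx = 399, Σy = 316, Σx² = 26607, Σy² = 16732, Σxy = 21022
nΣxy − ΣxΣy = 126132 − 126084 = 48
nΣx² − (Σx)² = 159642 − 159201 = 441; nΣy² − (Σy)² = 100392 − 99856 = 536
r = 48 / √(441 × 536) = 48 / 486.1851 ≈ 0.099

0.099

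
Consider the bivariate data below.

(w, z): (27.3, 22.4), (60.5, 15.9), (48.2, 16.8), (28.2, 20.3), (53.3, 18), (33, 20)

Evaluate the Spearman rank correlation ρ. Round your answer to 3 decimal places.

-0.943

Rank w: 1, 6, 4, 2, 5, 3
Rank z: 6, 1, 2, 5, 3, 4
d = rank(w) − rank(z): -5, 5, 2, -3, 2, -1; Σd² = 68
ρ = 1 − 6Σd² / [n(n²−1)] = 1 − 6×68 / (6×35) = 1 − 408/210 ≈ -0.943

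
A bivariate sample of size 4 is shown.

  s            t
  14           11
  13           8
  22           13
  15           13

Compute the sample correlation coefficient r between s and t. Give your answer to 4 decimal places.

0.6565

n = 4, Σs = 64, Σt = 45, Σs² = 1074, Σt² = 523, Σst = 739
nΣst − ΣsΣt = 2956 − 2880 = 76
nΣs² − (Σs)² = 4296 − 4096 = 200; nΣt² − (Σt)² = 2092 − 2025 = 67
r = 76 / √(200 × 67) = 76 / 115.7584 ≈ 0.6565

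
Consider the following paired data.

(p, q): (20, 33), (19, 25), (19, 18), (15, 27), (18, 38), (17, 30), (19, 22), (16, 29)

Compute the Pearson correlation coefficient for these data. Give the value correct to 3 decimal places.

n = 8, Σp = 143, Σq = 222, Σp² = 2577, Σq² = 6436, Σpq = 3958
nΣpq − ΣpΣq = 31664 − 31746 = -82
nΣp² − (Σp)² = 20616 − 20449 = 167; nΣq² − (Σq)² = 51488 − 49284 = 2204
r = -82 / √(167 × 2204) = -82 / 606.6861 ≈ -0.135

-0.135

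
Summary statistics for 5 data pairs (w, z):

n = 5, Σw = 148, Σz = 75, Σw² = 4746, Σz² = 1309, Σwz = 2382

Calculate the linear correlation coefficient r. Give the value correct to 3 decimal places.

r = (nΣwz − ΣwΣz) / √[(nΣw² − (Σw)²)(nΣz² − (Σz)²)]
Numerator: 5×2382 − 148×75 = 810
Denominator: √[(23730 − 21904)(6545 − 5625)] = √[1826 × 920] = 1296.1173
r = 810 / 1296.1173 ≈ 0.625

0.625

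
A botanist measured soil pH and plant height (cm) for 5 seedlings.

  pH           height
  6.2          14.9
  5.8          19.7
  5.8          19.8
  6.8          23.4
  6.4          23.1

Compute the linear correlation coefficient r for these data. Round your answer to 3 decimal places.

0.491

n = 5, Σx = 31, Σy = 100.9, Σx² = 192.92, Σy² = 2083.31, Σxy = 628.44
nΣxy − ΣxΣy = 3142.2 − 3127.9 = 14.3
nΣx² − (Σx)² = 964.6 − 961 = 3.6; nΣy² − (Σy)² = 10416.55 − 10180.81 = 235.74
r = 14.3 / √(3.6 × 235.74) = 14.3 / 29.1318 ≈ 0.491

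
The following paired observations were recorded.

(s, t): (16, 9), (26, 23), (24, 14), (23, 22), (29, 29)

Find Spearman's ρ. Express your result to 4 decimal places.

Rank s: 1, 4, 3, 2, 5
Rank t: 1, 4, 2, 3, 5
d = rank(s) − rank(t): 0, 0, 1, -1, 0; Σd² = 2
ρ = 1 − 6Σd² / [n(n²−1)] = 1 − 6×2 / (5×24) = 1 − 12/120 ≈ 0.9000

0.9000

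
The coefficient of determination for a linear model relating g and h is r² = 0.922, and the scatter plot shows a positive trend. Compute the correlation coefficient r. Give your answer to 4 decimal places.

|r| = √0.922 = 0.9602
The association is positive, so r = 0.9602.

0.9602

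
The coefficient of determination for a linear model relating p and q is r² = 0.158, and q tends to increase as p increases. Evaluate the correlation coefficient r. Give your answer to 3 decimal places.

|r| = √0.158 = 0.397
The association is positive, so r = 0.397.

0.397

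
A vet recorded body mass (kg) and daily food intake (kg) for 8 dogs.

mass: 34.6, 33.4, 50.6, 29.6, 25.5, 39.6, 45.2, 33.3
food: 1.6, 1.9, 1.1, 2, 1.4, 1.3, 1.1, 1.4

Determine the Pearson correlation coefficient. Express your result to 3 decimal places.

-0.679

n = 8, Σx = 291.8, Σy = 11.8, Σx² = 11119.58, Σy² = 18.2, Σxy = 417.2
nΣxy − ΣxΣy = 3337.6 − 3443.24 = -105.64
nΣx² − (Σx)² = 88956.64 − 85147.24 = 3809.4; nΣy² − (Σy)² = 145.6 − 139.24 = 6.36
r = -105.64 / √(3809.4 × 6.36) = -105.64 / 155.6528 ≈ -0.679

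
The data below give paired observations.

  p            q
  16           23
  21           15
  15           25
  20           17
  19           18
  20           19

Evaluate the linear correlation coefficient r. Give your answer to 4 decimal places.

n = 6, Σp = 111, Σq = 117, Σp² = 2083, Σq² = 2353, Σpq = 2120
nΣpq − ΣpΣq = 12720 − 12987 = -267
nΣp² − (Σp)² = 12498 − 12321 = 177; nΣq² − (Σq)² = 14118 − 13689 = 429
r = -267 / √(177 × 429) = -267 / 275.5594 ≈ -0.9689

-0.9689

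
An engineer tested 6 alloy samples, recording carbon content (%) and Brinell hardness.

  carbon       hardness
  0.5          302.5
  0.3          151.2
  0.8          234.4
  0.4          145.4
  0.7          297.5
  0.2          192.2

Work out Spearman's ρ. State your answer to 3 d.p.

Rank carbon: 4, 2, 6, 3, 5, 1
Rank hardness: 6, 2, 4, 1, 5, 3
d = rank(carbon) − rank(hardness): -2, 0, 2, 2, 0, -2; Σd² = 16
ρ = 1 − 6Σd² / [n(n²−1)] = 1 − 6×16 / (6×35) = 1 − 96/210 ≈ 0.543

0.543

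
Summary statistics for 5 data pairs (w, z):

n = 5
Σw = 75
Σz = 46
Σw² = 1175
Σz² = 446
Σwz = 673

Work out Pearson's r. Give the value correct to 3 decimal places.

r = (nΣwz − ΣwΣz) / √[(nΣw² − (Σw)²)(nΣz² − (Σz)²)]
Numerator: 5×673 − 75×46 = -85
Denominator: √[(5875 − 5625)(2230 − 2116)] = √[250 × 114] = 168.8194
r = -85 / 168.8194 ≈ -0.503

-0.503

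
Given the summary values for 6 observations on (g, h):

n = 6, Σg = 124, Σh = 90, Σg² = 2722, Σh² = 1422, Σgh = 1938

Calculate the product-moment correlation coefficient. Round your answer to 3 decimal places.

0.728

r = (nΣgh − ΣgΣh) / √[(nΣg² − (Σg)²)(nΣh² − (Σh)²)]
Numerator: 6×1938 − 124×90 = 468
Denominator: √[(16332 − 15376)(8532 − 8100)] = √[956 × 432] = 642.6445
r = 468 / 642.6445 ≈ 0.728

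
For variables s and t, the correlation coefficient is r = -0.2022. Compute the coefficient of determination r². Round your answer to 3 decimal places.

r² = (-0.2022)² = 0.041

0.041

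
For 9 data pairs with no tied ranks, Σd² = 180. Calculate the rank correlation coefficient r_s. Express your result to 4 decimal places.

-0.5000

ρ = 1 − 6Σd² / [n(n²−1)] = 1 − 6×180 / (9×80)
  = 1 − 1080/720 = 1 − 1.50000 ≈ -0.5000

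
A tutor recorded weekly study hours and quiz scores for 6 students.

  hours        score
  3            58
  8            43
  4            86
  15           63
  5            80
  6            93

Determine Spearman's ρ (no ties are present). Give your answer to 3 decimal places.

-0.143

Rank hours: 1, 5, 2, 6, 3, 4
Rank score: 2, 1, 5, 3, 4, 6
d = rank(hours) − rank(score): -1, 4, -3, 3, -1, -2; Σd² = 40
ρ = 1 − 6Σd² / [n(n²−1)] = 1 − 6×40 / (6×35) = 1 − 240/210 ≈ -0.143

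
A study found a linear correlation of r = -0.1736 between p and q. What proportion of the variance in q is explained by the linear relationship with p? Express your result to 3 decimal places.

r² = (-0.1736)² = 0.030

0.030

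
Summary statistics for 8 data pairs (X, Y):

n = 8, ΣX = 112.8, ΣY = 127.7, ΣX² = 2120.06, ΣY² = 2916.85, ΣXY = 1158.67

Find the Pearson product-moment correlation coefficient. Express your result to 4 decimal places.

-0.9411

r = (nΣXY − ΣXΣY) / √[(nΣX² − (ΣX)²)(nΣY² − (ΣY)²)]
Numerator: 8×1158.67 − 112.8×127.7 = -5135.2
Denominator: √[(16960.48 − 12723.84)(23334.8 − 16307.29)] = √[4236.64 × 7027.51] = 5456.4668
r = -5135.2 / 5456.4668 ≈ -0.9411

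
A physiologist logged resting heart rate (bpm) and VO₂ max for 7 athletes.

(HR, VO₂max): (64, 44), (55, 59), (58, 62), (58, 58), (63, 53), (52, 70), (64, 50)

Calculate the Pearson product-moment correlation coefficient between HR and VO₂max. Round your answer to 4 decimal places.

-0.9210

n = 7, Σx = 414, Σy = 396, Σx² = 24618, Σy² = 22834, Σxy = 23200
nΣxy − ΣxΣy = 162400 − 163944 = -1544
nΣx² − (Σx)² = 172326 − 171396 = 930; nΣy² − (Σy)² = 159838 − 156816 = 3022
r = -1544 / √(930 × 3022) = -1544 / 1676.4427 ≈ -0.9210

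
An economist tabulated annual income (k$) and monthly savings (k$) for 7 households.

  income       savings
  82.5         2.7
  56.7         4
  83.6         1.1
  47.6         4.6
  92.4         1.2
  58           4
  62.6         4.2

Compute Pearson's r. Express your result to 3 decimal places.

-0.938

n = 7, Σx = 483.4, Σy = 21.8, Σx² = 35096.38, Σy² = 80.74, Σxy = 1366.27
nΣxy − ΣxΣy = 9563.89 − 10538.12 = -974.23
nΣx² − (Σx)² = 245674.66 − 233675.56 = 11999.1; nΣy² − (Σy)² = 565.18 − 475.24 = 89.94
r = -974.23 / √(11999.1 × 89.94) = -974.23 / 1038.8451 ≈ -0.938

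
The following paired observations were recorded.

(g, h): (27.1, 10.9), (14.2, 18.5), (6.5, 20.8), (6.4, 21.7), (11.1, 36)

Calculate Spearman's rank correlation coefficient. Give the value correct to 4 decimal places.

Rank g: 5, 4, 2, 1, 3
Rank h: 1, 2, 3, 4, 5
d = rank(g) − rank(h): 4, 2, -1, -3, -2; Σd² = 34
ρ = 1 − 6Σd² / [n(n²−1)] = 1 − 6×34 / (5×24) = 1 − 204/120 ≈ -0.7000

-0.7000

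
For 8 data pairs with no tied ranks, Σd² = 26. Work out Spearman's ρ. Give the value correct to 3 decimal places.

ρ = 1 − 6Σd² / [n(n²−1)] = 1 − 6×26 / (8×63)
  = 1 − 156/504 = 1 − 0.3095 ≈ 0.690

0.690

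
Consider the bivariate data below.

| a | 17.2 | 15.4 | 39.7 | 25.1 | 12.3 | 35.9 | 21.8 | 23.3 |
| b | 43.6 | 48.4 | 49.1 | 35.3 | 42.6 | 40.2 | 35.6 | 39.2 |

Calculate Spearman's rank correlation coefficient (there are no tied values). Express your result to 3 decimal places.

-0.095

Rank a: 3, 2, 8, 6, 1, 7, 4, 5
Rank b: 6, 7, 8, 1, 5, 4, 2, 3
d = rank(a) − rank(b): -3, -5, 0, 5, -4, 3, 2, 2; Σd² = 92
ρ = 1 − 6Σd² / [n(n²−1)] = 1 − 6×92 / (8×63) = 1 − 552/504 ≈ -0.095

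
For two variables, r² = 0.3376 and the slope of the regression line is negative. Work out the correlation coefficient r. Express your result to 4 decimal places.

|r| = √0.3376 = 0.5810
The association is negative, so r = −0.5810.

-0.5810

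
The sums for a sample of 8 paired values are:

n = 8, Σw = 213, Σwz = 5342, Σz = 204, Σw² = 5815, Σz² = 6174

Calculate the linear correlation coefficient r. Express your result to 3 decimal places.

-0.239

r = (nΣwz − ΣwΣz) / √[(nΣw² − (Σw)²)(nΣz² − (Σz)²)]
Numerator: 8×5342 − 213×204 = -716
Denominator: √[(46520 − 45369)(49392 − 41616)] = √[1151 × 7776] = 2991.6845
r = -716 / 2991.6845 ≈ -0.239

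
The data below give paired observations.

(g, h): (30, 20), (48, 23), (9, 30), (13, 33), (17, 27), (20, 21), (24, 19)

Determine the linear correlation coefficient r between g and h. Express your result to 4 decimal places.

-0.5741

n = 7, Σg = 161, Σh = 173, Σg² = 4719, Σh² = 4449, Σgh = 3738
nΣgh − ΣgΣh = 26166 − 27853 = -1687
nΣg² − (Σg)² = 33033 − 25921 = 7112; nΣh² − (Σh)² = 31143 − 29929 = 1214
r = -1687 / √(7112 × 1214) = -1687 / 2938.3614 ≈ -0.5741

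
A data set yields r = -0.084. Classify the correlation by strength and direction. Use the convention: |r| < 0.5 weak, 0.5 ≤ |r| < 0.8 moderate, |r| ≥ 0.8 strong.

r = -0.084 < 0 so the relationship is negative.
|r| = 0.084, which falls in the weak range.

weak negative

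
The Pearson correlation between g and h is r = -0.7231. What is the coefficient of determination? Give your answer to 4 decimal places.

0.5229

r² = (-0.7231)² = 0.5229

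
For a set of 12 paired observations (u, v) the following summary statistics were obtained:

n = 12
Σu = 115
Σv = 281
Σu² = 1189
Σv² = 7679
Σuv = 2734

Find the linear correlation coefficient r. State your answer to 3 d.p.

r = (nΣuv − ΣuΣv) / √[(nΣu² − (Σu)²)(nΣv² − (Σv)²)]
Numerator: 12×2734 − 115×281 = 493
Denominator: √[(14268 − 13225)(92148 − 78961)] = √[1043 × 13187] = 3708.6441
r = 493 / 3708.6441 ≈ 0.133

0.133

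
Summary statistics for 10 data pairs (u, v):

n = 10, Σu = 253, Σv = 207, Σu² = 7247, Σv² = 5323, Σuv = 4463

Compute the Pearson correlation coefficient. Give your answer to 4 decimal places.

-0.8260

r = (nΣuv − ΣuΣv) / √[(nΣu² − (Σu)²)(nΣv² − (Σv)²)]
Numerator: 10×4463 − 253×207 = -7741
Denominator: √[(72470 − 64009)(53230 − 42849)] = √[8461 × 10381] = 9371.9604
r = -7741 / 9371.9604 ≈ -0.8260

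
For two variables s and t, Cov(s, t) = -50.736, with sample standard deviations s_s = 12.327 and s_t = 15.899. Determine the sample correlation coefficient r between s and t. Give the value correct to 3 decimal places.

r = Cov(s,t) / (s_s · s_t) = -50.736 / (12.327 × 15.899)
  = -50.736 / 195.9870 ≈ -0.259

-0.259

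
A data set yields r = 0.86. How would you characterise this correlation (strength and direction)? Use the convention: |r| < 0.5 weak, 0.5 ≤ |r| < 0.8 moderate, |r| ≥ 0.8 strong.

strong positive

r = 0.86 > 0 so the relationship is positive.
|r| = 0.86, which falls in the strong range.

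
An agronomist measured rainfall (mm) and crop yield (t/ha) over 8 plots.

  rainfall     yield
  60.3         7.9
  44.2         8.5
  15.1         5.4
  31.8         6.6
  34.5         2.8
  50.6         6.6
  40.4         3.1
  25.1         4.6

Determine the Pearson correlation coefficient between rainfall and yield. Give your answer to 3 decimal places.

0.461

n = 8, Σx = 302, Σy = 45.5, Σx² = 12841.76, Σy² = 289.55, Σxy = 1814.75
nΣxy − ΣxΣy = 14518 − 13741 = 777
nΣx² − (Σx)² = 102734.08 − 91204 = 11530.08; nΣy² − (Σy)² = 2316.4 − 2070.25 = 246.15
r = 777 / √(11530.08 × 246.15) = 777 / 1684.6748 ≈ 0.461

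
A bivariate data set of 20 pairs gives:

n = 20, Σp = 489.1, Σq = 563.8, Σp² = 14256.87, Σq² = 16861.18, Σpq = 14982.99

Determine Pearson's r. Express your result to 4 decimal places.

0.8019

r = (nΣpq − ΣpΣq) / √[(nΣp² − (Σp)²)(nΣq² − (Σq)²)]
Numerator: 20×14982.99 − 489.1×563.8 = 23905.22
Denominator: √[(285137.4 − 239218.81)(337223.6 − 317870.44)] = √[45918.59 × 19353.16] = 29810.5656
r = 23905.22 / 29810.5656 ≈ 0.8019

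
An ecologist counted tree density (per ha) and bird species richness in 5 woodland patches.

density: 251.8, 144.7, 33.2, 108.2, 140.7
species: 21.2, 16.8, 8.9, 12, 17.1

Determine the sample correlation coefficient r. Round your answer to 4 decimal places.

0.9613

n = 5, Σx = 678.6, Σy = 76, Σx² = 116947.3, Σy² = 1247.3, Σxy = 11768.97
nΣxy − ΣxΣy = 58844.85 − 51573.6 = 7271.25
nΣx² − (Σx)² = 584736.5 − 460497.96 = 124238.54; nΣy² − (Σy)² = 6236.5 − 5776 = 460.5
r = 7271.25 / √(124238.54 × 460.5) = 7271.25 / 7563.8514 ≈ 0.9613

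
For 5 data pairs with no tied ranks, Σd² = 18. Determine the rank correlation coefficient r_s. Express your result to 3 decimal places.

0.100

ρ = 1 − 6Σd² / [n(n²−1)] = 1 − 6×18 / (5×24)
  = 1 − 108/120 = 1 − 0.9000 ≈ 0.100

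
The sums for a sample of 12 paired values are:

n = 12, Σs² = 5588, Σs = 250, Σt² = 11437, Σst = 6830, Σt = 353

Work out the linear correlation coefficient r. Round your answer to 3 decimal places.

r = (nΣst − ΣsΣt) / √[(nΣs² − (Σs)²)(nΣt² − (Σt)²)]
Numerator: 12×6830 − 250×353 = -6290
Denominator: √[(67056 − 62500)(137244 − 124609)] = √[4556 × 12635] = 7587.1642
r = -6290 / 7587.1642 ≈ -0.829

-0.829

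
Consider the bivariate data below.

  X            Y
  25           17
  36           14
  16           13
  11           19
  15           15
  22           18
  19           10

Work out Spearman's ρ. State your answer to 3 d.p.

Rank X: 6, 7, 3, 1, 2, 5, 4
Rank Y: 5, 3, 2, 7, 4, 6, 1
d = rank(X) − rank(Y): 1, 4, 1, -6, -2, -1, 3; Σd² = 68
ρ = 1 − 6Σd² / [n(n²−1)] = 1 − 6×68 / (7×48) = 1 − 408/336 ≈ -0.214

-0.214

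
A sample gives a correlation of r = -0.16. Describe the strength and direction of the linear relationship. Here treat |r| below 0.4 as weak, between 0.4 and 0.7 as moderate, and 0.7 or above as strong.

weak negative

r = -0.16 < 0 so the relationship is negative.
|r| = 0.16, which falls in the weak range.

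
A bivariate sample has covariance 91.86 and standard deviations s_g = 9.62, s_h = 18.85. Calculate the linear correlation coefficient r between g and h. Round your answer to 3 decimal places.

r = Cov(g,h) / (s_g · s_h) = 91.86 / (9.62 × 18.85)
  = 91.86 / 181.3370 ≈ 0.507

0.507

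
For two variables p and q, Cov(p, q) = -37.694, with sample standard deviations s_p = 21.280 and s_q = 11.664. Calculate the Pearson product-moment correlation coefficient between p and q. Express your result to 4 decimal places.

-0.1519

r = Cov(p,q) / (s_p · s_q) = -37.694 / (21.280 × 11.664)
  = -37.694 / 248.2099 ≈ -0.1519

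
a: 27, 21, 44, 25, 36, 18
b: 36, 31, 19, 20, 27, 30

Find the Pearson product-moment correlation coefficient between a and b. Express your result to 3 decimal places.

-0.540

n = 6, Σa = 171, Σb = 163, Σa² = 5351, Σb² = 4647, Σab = 4471
nΣab − ΣaΣb = 26826 − 27873 = -1047
nΣa² − (Σa)² = 32106 − 29241 = 2865; nΣb² − (Σb)² = 27882 − 26569 = 1313
r = -1047 / √(2865 × 1313) = -1047 / 1939.5218 ≈ -0.540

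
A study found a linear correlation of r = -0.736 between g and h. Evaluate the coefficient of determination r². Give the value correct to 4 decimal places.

0.5417

r² = (-0.736)² = 0.5417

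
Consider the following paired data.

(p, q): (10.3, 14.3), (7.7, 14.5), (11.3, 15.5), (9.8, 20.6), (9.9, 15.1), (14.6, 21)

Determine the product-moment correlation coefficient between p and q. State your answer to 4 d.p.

0.6049

n = 6, Σp = 63.6, Σq = 101, Σp² = 700.28, Σq² = 1748.36, Σpq = 1092.06
nΣpq − ΣpΣq = 6552.36 − 6423.6 = 128.76
nΣp² − (Σp)² = 4201.68 − 4044.96 = 156.72; nΣq² − (Σq)² = 10490.16 − 10201 = 289.16
r = 128.76 / √(156.72 × 289.16) = 128.76 / 212.8783 ≈ 0.6049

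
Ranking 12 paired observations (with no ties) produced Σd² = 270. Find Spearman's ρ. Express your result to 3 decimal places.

0.056

ρ = 1 − 6Σd² / [n(n²−1)] = 1 − 6×270 / (12×143)
  = 1 − 1620/1716 = 1 − 0.9441 ≈ 0.056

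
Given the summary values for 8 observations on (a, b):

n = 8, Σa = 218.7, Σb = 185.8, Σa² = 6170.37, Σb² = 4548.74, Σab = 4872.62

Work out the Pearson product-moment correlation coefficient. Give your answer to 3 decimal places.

r = (nΣab − ΣaΣb) / √[(nΣa² − (Σa)²)(nΣb² − (Σb)²)]
Numerator: 8×4872.62 − 218.7×185.8 = -1653.5
Denominator: √[(49362.96 − 47829.69)(36389.92 − 34521.64)] = √[1533.27 × 1868.28] = 1692.5063
r = -1653.5 / 1692.5063 ≈ -0.977

-0.977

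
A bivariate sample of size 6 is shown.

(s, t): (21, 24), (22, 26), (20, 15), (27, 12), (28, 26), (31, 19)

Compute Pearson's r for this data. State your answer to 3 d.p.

n = 6, Σs = 149, Σt = 122, Σs² = 3799, Σt² = 2658, Σst = 3017
nΣst − ΣsΣt = 18102 − 18178 = -76
nΣs² − (Σs)² = 22794 − 22201 = 593; nΣt² − (Σt)² = 15948 − 14884 = 1064
r = -76 / √(593 × 1064) = -76 / 794.3249 ≈ -0.096

-0.096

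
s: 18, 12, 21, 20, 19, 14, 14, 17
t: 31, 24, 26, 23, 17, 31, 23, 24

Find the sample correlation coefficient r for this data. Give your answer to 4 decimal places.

-0.1849

n = 8, Σs = 135, Σt = 199, Σs² = 2351, Σt² = 5097, Σst = 3339
nΣst − ΣsΣt = 26712 − 26865 = -153
nΣs² − (Σs)² = 18808 − 18225 = 583; nΣt² − (Σt)² = 40776 − 39601 = 1175
r = -153 / √(583 × 1175) = -153 / 827.6624 ≈ -0.1849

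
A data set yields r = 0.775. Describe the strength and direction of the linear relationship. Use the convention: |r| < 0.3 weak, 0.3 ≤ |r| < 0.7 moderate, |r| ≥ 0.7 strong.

r = 0.775 > 0 so the relationship is positive.
|r| = 0.775, which falls in the strong range.

strong positive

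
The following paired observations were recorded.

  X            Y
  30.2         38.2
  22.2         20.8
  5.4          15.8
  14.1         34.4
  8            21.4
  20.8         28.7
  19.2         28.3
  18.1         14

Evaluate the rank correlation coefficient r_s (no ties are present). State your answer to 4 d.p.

Rank X: 8, 7, 1, 3, 2, 6, 5, 4
Rank Y: 8, 3, 2, 7, 4, 6, 5, 1
d = rank(X) − rank(Y): 0, 4, -1, -4, -2, 0, 0, 3; Σd² = 46
ρ = 1 − 6Σd² / [n(n²−1)] = 1 − 6×46 / (8×63) = 1 − 276/504 ≈ 0.4524

0.4524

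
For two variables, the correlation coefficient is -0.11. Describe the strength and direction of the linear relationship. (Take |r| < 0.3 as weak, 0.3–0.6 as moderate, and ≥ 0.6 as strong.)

r = -0.11 < 0 so the relationship is negative.
|r| = 0.11, which falls in the weak range.

weak negative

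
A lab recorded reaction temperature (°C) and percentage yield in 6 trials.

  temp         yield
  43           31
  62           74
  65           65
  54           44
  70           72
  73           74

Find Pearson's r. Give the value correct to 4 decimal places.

0.9350

n = 6, Σx = 367, Σy = 360, Σx² = 23063, Σy² = 23258, Σxy = 22964
nΣxy − ΣxΣy = 137784 − 132120 = 5664
nΣx² − (Σx)² = 138378 − 134689 = 3689; nΣy² − (Σy)² = 139548 − 129600 = 9948
r = 5664 / √(3689 × 9948) = 5664 / 6057.9016 ≈ 0.9350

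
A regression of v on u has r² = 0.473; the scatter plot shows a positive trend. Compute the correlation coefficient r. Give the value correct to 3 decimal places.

0.688

|r| = √0.473 = 0.688
The association is positive, so r = 0.688.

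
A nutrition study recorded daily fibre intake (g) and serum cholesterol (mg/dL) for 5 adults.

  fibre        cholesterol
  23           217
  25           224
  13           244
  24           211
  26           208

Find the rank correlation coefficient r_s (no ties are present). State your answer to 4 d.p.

-0.7000

Rank fibre: 2, 4, 1, 3, 5
Rank cholesterol: 3, 4, 5, 2, 1
d = rank(fibre) − rank(cholesterol): -1, 0, -4, 1, 4; Σd² = 34
ρ = 1 − 6Σd² / [n(n²−1)] = 1 − 6×34 / (5×24) = 1 − 204/120 ≈ -0.7000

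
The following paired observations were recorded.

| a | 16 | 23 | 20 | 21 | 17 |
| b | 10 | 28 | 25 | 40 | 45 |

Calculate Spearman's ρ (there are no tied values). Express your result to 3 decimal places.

Rank a: 1, 5, 3, 4, 2
Rank b: 1, 3, 2, 4, 5
d = rank(a) − rank(b): 0, 2, 1, 0, -3; Σd² = 14
ρ = 1 − 6Σd² / [n(n²−1)] = 1 − 6×14 / (5×24) = 1 − 84/120 ≈ 0.300

0.300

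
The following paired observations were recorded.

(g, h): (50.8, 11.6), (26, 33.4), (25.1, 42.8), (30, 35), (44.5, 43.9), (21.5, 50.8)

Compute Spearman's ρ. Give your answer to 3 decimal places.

-0.600

Rank g: 6, 3, 2, 4, 5, 1
Rank h: 1, 2, 4, 3, 5, 6
d = rank(g) − rank(h): 5, 1, -2, 1, 0, -5; Σd² = 56
ρ = 1 − 6Σd² / [n(n²−1)] = 1 − 6×56 / (6×35) = 1 − 336/210 ≈ -0.600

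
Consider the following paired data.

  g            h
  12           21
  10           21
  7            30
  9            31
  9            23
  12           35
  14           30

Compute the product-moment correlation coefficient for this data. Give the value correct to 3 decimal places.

0.078

n = 7, Σg = 73, Σh = 191, Σg² = 795, Σh² = 5397, Σgh = 1998
nΣgh − ΣgΣh = 13986 − 13943 = 43
nΣg² − (Σg)² = 5565 − 5329 = 236; nΣh² − (Σh)² = 37779 − 36481 = 1298
r = 43 / √(236 × 1298) = 43 / 553.4691 ≈ 0.078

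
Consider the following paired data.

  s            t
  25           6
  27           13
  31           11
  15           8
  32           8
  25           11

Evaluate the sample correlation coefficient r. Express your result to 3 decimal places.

0.261

n = 6, Σs = 155, Σt = 57, Σs² = 4189, Σt² = 575, Σst = 1493
nΣst − ΣsΣt = 8958 − 8835 = 123
nΣs² − (Σs)² = 25134 − 24025 = 1109; nΣt² − (Σt)² = 3450 − 3249 = 201
r = 123 / √(1109 × 201) = 123 / 472.1324 ≈ 0.261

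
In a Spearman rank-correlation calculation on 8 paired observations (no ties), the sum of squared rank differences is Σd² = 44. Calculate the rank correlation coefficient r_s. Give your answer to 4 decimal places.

0.4762

ρ = 1 − 6Σd² / [n(n²−1)] = 1 − 6×44 / (8×63)
  = 1 − 264/504 = 1 − 0.52381 ≈ 0.4762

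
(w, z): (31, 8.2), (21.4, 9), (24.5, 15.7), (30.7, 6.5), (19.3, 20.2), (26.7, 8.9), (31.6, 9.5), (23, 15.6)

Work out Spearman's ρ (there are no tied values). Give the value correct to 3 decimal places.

Rank w: 7, 2, 4, 6, 1, 5, 8, 3
Rank z: 2, 4, 7, 1, 8, 3, 5, 6
d = rank(w) − rank(z): 5, -2, -3, 5, -7, 2, 3, -3; Σd² = 134
ρ = 1 − 6Σd² / [n(n²−1)] = 1 − 6×134 / (8×63) = 1 − 804/504 ≈ -0.595

-0.595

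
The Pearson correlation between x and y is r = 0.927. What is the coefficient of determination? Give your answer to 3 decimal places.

r² = (0.927)² = 0.859

0.859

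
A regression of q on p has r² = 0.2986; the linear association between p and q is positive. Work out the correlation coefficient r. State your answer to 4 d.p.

|r| = √0.2986 = 0.5464
The association is positive, so r = 0.5464.

0.5464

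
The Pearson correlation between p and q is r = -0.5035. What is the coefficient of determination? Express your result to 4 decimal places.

r² = (-0.5035)² = 0.2535

0.2535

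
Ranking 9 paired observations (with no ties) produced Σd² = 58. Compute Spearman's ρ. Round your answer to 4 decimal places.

ρ = 1 − 6Σd² / [n(n²−1)] = 1 − 6×58 / (9×80)
  = 1 − 348/720 = 1 − 0.48333 ≈ 0.5167

0.5167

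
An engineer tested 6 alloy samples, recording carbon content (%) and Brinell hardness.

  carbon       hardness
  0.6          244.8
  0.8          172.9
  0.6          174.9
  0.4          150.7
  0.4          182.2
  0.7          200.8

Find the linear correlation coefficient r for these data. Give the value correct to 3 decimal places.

n = 6, Σx = 3.5, Σy = 1126.3, Σx² = 2.17, Σy² = 216639.43, Σxy = 663.86
nΣxy − ΣxΣy = 3983.16 − 3942.05 = 41.11
nΣx² − (Σx)² = 13.02 − 12.25 = 0.77; nΣy² − (Σy)² = 1299836.58 − 1268551.69 = 31284.89
r = 41.11 / √(0.77 × 31284.89) = 41.11 / 155.2075 ≈ 0.265

0.265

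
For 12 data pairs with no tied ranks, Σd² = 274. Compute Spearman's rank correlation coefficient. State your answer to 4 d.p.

ρ = 1 − 6Σd² / [n(n²−1)] = 1 − 6×274 / (12×143)
  = 1 − 1644/1716 = 1 − 0.95804 ≈ 0.0420

0.0420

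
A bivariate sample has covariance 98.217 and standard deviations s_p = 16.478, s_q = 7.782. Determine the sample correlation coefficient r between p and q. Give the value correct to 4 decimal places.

r = Cov(p,q) / (s_p · s_q) = 98.217 / (16.478 × 7.782)
  = 98.217 / 128.2318 ≈ 0.7659

0.7659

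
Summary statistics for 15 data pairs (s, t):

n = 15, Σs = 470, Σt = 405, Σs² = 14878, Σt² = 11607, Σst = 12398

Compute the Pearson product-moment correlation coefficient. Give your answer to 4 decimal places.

r = (nΣst − ΣsΣt) / √[(nΣs² − (Σs)²)(nΣt² − (Σt)²)]
Numerator: 15×12398 − 470×405 = -4380
Denominator: √[(223170 − 220900)(174105 − 164025)] = √[2270 × 10080] = 4783.4715
r = -4380 / 4783.4715 ≈ -0.9157

-0.9157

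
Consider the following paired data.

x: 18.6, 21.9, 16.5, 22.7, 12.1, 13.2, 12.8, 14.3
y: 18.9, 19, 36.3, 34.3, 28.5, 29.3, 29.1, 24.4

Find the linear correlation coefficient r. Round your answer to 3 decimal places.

-0.168

n = 8, Σx = 132.1, Σy = 219.8, Σx² = 2302.09, Σy² = 6325.3, Σxy = 3598.21
nΣxy − ΣxΣy = 28785.68 − 29035.58 = -249.9
nΣx² − (Σx)² = 18416.72 − 17450.41 = 966.31; nΣy² − (Σy)² = 50602.4 − 48312.04 = 2290.36
r = -249.9 / √(966.31 × 2290.36) = -249.9 / 1487.6820 ≈ -0.168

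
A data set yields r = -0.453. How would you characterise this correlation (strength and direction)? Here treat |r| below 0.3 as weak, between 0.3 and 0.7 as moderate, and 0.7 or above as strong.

moderate negative

r = -0.453 < 0 so the relationship is negative.
|r| = 0.453, which falls in the moderate range.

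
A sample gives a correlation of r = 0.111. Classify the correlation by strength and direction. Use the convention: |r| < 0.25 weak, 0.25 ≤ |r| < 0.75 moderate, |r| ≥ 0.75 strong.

r = 0.111 > 0 so the relationship is positive.
|r| = 0.111, which falls in the weak range.

weak positive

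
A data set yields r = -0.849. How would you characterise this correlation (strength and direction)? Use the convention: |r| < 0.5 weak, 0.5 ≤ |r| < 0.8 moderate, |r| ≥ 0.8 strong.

r = -0.849 < 0 so the relationship is negative.
|r| = 0.849, which falls in the strong range.

strong negative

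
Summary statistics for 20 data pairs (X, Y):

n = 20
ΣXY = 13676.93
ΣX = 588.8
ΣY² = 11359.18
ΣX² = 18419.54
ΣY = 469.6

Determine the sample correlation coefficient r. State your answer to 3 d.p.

-0.246

r = (nΣXY − ΣXΣY) / √[(nΣX² − (ΣX)²)(nΣY² − (ΣY)²)]
Numerator: 20×13676.93 − 588.8×469.6 = -2961.88
Denominator: √[(368390.8 − 346685.44)(227183.6 − 220524.16)] = √[21705.36 × 6659.44] = 12022.7095
r = -2961.88 / 12022.7095 ≈ -0.246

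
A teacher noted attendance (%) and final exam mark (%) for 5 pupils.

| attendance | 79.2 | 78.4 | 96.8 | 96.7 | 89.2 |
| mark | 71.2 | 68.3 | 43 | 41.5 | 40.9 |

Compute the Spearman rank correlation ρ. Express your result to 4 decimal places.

-0.5000

Rank attendance: 2, 1, 5, 4, 3
Rank mark: 5, 4, 3, 2, 1
d = rank(attendance) − rank(mark): -3, -3, 2, 2, 2; Σd² = 30
ρ = 1 − 6Σd² / [n(n²−1)] = 1 − 6×30 / (5×24) = 1 − 180/120 ≈ -0.5000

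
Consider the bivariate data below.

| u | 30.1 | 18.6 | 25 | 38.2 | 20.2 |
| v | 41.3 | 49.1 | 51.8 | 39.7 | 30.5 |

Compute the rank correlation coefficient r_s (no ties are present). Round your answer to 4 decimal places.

-0.2000

Rank u: 4, 1, 3, 5, 2
Rank v: 3, 4, 5, 2, 1
d = rank(u) − rank(v): 1, -3, -2, 3, 1; Σd² = 24
ρ = 1 − 6Σd² / [n(n²−1)] = 1 − 6×24 / (5×24) = 1 − 144/120 ≈ -0.2000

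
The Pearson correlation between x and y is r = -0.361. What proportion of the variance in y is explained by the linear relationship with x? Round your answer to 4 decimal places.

0.1303

r² = (-0.361)² = 0.1303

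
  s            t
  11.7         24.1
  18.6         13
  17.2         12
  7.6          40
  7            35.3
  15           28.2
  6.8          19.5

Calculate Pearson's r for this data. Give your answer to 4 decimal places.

-0.7025

n = 7, Σs = 83.9, Σt = 172.1, Σs² = 1156.69, Σt² = 4915.39, Σst = 1836.87
nΣst − ΣsΣt = 12858.09 − 14439.19 = -1581.1
nΣs² − (Σs)² = 8096.83 − 7039.21 = 1057.62; nΣt² − (Σt)² = 34407.73 − 29618.41 = 4789.32
r = -1581.1 / √(1057.62 × 4789.32) = -1581.1 / 2250.6178 ≈ -0.7025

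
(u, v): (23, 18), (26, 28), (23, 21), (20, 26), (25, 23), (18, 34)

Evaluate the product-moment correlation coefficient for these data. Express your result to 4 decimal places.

n = 6, Σu = 135, Σv = 150, Σu² = 3083, Σv² = 3910, Σuv = 3332
nΣuv − ΣuΣv = 19992 − 20250 = -258
nΣu² − (Σu)² = 18498 − 18225 = 273; nΣv² − (Σv)² = 23460 − 22500 = 960
r = -258 / √(273 × 960) = -258 / 511.9375 ≈ -0.5040

-0.5040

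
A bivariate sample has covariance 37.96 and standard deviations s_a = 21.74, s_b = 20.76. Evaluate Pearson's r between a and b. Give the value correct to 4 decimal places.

r = Cov(a,b) / (s_a · s_b) = 37.96 / (21.74 × 20.76)
  = 37.96 / 451.3224 ≈ 0.0841

0.0841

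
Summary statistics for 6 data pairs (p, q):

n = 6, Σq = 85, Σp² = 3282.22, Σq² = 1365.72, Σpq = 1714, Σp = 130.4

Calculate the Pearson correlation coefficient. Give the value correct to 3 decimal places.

-0.496

r = (nΣpq − ΣpΣq) / √[(nΣp² − (Σp)²)(nΣq² − (Σq)²)]
Numerator: 6×1714 − 130.4×85 = -800
Denominator: √[(19693.32 − 17004.16)(8194.32 − 7225)] = √[2689.16 × 969.32] = 1614.5143
r = -800 / 1614.5143 ≈ -0.496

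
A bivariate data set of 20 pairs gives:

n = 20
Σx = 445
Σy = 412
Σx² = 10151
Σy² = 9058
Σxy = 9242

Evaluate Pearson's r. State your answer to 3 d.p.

r = (nΣxy − ΣxΣy) / √[(nΣx² − (Σx)²)(nΣy² − (Σy)²)]
Numerator: 20×9242 − 445×412 = 1500
Denominator: √[(203020 − 198025)(181160 − 169744)] = √[4995 × 11416] = 7551.3522
r = 1500 / 7551.3522 ≈ 0.199

0.199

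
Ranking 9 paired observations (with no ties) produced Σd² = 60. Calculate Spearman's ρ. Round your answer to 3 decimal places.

0.500

ρ = 1 − 6Σd² / [n(n²−1)] = 1 − 6×60 / (9×80)
  = 1 − 360/720 = 1 − 0.5000 ≈ 0.500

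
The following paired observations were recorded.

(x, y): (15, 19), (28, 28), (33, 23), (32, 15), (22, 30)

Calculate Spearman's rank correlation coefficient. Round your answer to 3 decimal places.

-0.200

Rank x: 1, 3, 5, 4, 2
Rank y: 2, 4, 3, 1, 5
d = rank(x) − rank(y): -1, -1, 2, 3, -3; Σd² = 24
ρ = 1 − 6Σd² / [n(n²−1)] = 1 − 6×24 / (5×24) = 1 − 144/120 ≈ -0.200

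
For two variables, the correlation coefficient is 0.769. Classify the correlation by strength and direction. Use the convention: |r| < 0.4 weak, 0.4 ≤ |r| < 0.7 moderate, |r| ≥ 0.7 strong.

r = 0.769 > 0 so the relationship is positive.
|r| = 0.769, which falls in the strong range.

strong positive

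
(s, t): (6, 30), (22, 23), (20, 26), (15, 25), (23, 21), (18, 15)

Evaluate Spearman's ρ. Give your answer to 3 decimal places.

-0.543

Rank s: 1, 5, 4, 2, 6, 3
Rank t: 6, 3, 5, 4, 2, 1
d = rank(s) − rank(t): -5, 2, -1, -2, 4, 2; Σd² = 54
ρ = 1 − 6Σd² / [n(n²−1)] = 1 − 6×54 / (6×35) = 1 − 324/210 ≈ -0.543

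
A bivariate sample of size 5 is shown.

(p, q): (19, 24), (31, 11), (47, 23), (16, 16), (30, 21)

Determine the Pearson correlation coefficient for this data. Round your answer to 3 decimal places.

n = 5, Σp = 143, Σq = 95, Σp² = 4687, Σq² = 1923, Σpq = 2764
nΣpq − ΣpΣq = 13820 − 13585 = 235
nΣp² − (Σp)² = 23435 − 20449 = 2986; nΣq² − (Σq)² = 9615 − 9025 = 590
r = 235 / √(2986 × 590) = 235 / 1327.3055 ≈ 0.177

0.177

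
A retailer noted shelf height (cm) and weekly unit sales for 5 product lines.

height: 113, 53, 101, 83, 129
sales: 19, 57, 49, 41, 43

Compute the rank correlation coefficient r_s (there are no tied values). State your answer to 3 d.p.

Rank height: 4, 1, 3, 2, 5
Rank sales: 1, 5, 4, 2, 3
d = rank(height) − rank(sales): 3, -4, -1, 0, 2; Σd² = 30
ρ = 1 − 6Σd² / [n(n²−1)] = 1 − 6×30 / (5×24) = 1 − 180/120 ≈ -0.500

-0.500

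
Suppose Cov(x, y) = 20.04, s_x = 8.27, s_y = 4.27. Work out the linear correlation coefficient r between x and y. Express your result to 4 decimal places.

0.5675

r = Cov(x,y) / (s_x · s_y) = 20.04 / (8.27 × 4.27)
  = 20.04 / 35.3129 ≈ 0.5675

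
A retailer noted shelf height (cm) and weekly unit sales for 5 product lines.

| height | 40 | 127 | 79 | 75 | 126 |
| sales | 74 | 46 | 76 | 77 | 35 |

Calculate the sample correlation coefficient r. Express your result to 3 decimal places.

-0.871

n = 5, Σx = 447, Σy = 308, Σx² = 45471, Σy² = 20522, Σxy = 24991
nΣxy − ΣxΣy = 124955 − 137676 = -12721
nΣx² − (Σx)² = 227355 − 199809 = 27546; nΣy² − (Σy)² = 102610 − 94864 = 7746
r = -12721 / √(27546 × 7746) = -12721 / 14607.2351 ≈ -0.871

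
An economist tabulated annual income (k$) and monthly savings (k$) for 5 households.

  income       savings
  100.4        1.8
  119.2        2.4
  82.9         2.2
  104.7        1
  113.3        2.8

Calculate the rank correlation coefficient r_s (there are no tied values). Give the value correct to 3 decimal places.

Rank income: 2, 5, 1, 3, 4
Rank savings: 2, 4, 3, 1, 5
d = rank(income) − rank(savings): 0, 1, -2, 2, -1; Σd² = 10
ρ = 1 − 6Σd² / [n(n²−1)] = 1 − 6×10 / (5×24) = 1 − 60/120 ≈ 0.500

0.500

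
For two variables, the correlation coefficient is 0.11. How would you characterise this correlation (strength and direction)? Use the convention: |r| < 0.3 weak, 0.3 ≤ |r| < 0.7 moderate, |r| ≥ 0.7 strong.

r = 0.11 > 0 so the relationship is positive.
|r| = 0.11, which falls in the weak range.

weak positive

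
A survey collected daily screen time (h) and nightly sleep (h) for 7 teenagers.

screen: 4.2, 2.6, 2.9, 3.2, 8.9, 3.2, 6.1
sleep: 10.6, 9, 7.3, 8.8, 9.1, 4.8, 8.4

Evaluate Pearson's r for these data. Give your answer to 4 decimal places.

n = 7, Σx = 31.1, Σy = 58, Σx² = 169.71, Σy² = 500.5, Σxy = 264.84
nΣxy − ΣxΣy = 1853.88 − 1803.8 = 50.08
nΣx² − (Σx)² = 1187.97 − 967.21 = 220.76; nΣy² − (Σy)² = 3503.5 − 3364 = 139.5
r = 50.08 / √(220.76 × 139.5) = 50.08 / 175.4879 ≈ 0.2854

0.2854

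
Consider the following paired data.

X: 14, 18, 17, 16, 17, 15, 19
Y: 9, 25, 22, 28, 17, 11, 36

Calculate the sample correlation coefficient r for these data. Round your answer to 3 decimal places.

n = 7, ΣX = 116, ΣY = 148, ΣX² = 1940, ΣY² = 3680, ΣXY = 2536
nΣXY − ΣXΣY = 17752 − 17168 = 584
nΣX² − (ΣX)² = 13580 − 13456 = 124; nΣY² − (ΣY)² = 25760 − 21904 = 3856
r = 584 / √(124 × 3856) = 584 / 691.4796 ≈ 0.845

0.845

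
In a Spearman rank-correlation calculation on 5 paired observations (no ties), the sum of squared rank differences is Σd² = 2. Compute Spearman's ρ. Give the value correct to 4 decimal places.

ρ = 1 − 6Σd² / [n(n²−1)] = 1 − 6×2 / (5×24)
  = 1 − 12/120 = 1 − 0.10000 ≈ 0.9000

0.9000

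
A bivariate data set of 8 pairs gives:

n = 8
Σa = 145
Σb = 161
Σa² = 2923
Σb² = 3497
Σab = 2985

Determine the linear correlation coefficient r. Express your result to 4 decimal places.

r = (nΣab − ΣaΣb) / √[(nΣa² − (Σa)²)(nΣb² − (Σb)²)]
Numerator: 8×2985 − 145×161 = 535
Denominator: √[(23384 − 21025)(27976 − 25921)] = √[2359 × 2055] = 2201.7595
r = 535 / 2201.7595 ≈ 0.2430

0.2430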